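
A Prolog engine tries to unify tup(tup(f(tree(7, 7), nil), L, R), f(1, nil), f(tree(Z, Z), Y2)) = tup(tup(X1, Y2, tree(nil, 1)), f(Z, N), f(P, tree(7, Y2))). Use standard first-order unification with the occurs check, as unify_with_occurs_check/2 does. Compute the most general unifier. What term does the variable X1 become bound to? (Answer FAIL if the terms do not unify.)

FAIL

Decompose tup/3: tup(f(tree(7, 7), nil), L, R) = tup(X1, Y2, tree(nil, 1)),  f(1, nil) = f(Z, N),  f(tree(Z, Z), Y2) = f(P, tree(7, Y2)).
Decompose tup/3: f(tree(7, 7), nil) = X1,  L = Y2,  R = tree(nil, 1).
Bind X1 := f(tree(7, 7), nil); no other remaining equation mentions X1.
Bind L := Y2; no other remaining equation mentions L.
Bind R := tree(nil, 1); no other remaining equation mentions R.
Decompose f/2: 1 = Z,  nil = N.
Bind Z := 1; substituting into the one remaining equation that mentions Z gives: f(tree(1, 1), Y2) = f(P, tree(7, Y2)).
Bind N := nil; no other remaining equation mentions N.
Decompose f/2: tree(1, 1) = P,  Y2 = tree(7, Y2).
Bind P := tree(1, 1); no other remaining equation mentions P.
Occurs check fails: Y2 occurs in tree(7, Y2); the equation Y2 = tree(7, Y2) has no finite solution.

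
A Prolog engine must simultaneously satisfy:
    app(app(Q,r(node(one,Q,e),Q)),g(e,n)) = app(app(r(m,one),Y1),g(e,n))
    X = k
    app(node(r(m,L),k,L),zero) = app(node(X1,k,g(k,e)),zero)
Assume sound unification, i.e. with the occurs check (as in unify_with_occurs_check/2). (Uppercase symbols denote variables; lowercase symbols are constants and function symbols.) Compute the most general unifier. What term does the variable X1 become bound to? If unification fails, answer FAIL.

Decompose app/2: app(Q,r(node(one,Q,e),Q)) = app(r(m,one),Y1),  g(e,n) = g(e,n).
Decompose app/2: Q = r(m,one),  r(node(one,Q,e),Q) = Y1.
Bind Q := r(m,one); substituting into the one remaining equation that mentions Q gives: r(node(one,r(m,one),e),r(m,one)) = Y1.
Bind Y1 := r(node(one,r(m,one),e),r(m,one)); no other remaining equation mentions Y1.
Delete trivial equation g(e,n) = g(e,n).
Bind X := k; no other remaining equation mentions X.
Decompose app/2: node(r(m,L),k,L) = node(X1,k,g(k,e)),  zero = zero.
Decompose node/3: r(m,L) = X1,  k = k,  L = g(k,e).
Bind X1 := r(m,L); no other remaining equation mentions X1.
Delete trivial equation k = k.
Bind L := g(k,e); no other remaining equation mentions L. Substituting into the earlier binding gives X1 := r(m,g(k,e)).
Delete trivial equation zero = zero.
MGU = { Q ↦ r(m,one), Y1 ↦ r(node(one,r(m,one),e),r(m,one)), X ↦ k, X1 ↦ r(m,g(k,e)), L ↦ g(k,e) }, so X1 ↦ r(m,g(k,e)).

r(m,g(k,e))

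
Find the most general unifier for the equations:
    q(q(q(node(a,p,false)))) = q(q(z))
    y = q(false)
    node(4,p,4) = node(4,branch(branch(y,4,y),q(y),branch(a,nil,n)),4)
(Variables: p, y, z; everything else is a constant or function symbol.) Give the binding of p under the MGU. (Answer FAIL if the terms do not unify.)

branch(branch(q(false),4,q(false)),q(q(false)),branch(a,nil,n))

Decompose q/1: q(q(node(a,p,false))) = q(z).
Decompose q/1: q(node(a,p,false)) = z.
Bind z := q(node(a,p,false)); no other remaining equation mentions z.
Bind y := q(false); substituting into the remaining equation gives: node(4,p,4) = node(4,branch(branch(q(false),4,q(false)),q(q(false)),branch(a,nil,n)),4).
Decompose node/3: 4 = 4,  p = branch(branch(q(false),4,q(false)),q(q(false)),branch(a,nil,n)),  4 = 4.
Delete trivial equation 4 = 4.
Bind p := branch(branch(q(false),4,q(false)),q(q(false)),branch(a,nil,n)); no other remaining equation mentions p. Substituting into the earlier binding gives z := q(node(a,branch(branch(q(false),4,q(false)),q(q(false)),branch(a,nil,n)),false)).
Delete trivial equation 4 = 4.
MGU = { z := q(node(a,branch(branch(q(false),4,q(false)),q(q(false)),branch(a,nil,n)),false)), y := q(false), p := branch(branch(q(false),4,q(false)),q(q(false)),branch(a,nil,n)) }, so p := branch(branch(q(false),4,q(false)),q(q(false)),branch(a,nil,n)).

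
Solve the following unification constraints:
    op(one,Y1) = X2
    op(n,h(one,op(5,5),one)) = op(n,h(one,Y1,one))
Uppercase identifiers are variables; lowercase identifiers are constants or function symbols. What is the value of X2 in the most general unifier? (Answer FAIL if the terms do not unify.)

op(one,op(5,5))

Bind X2 := op(one,Y1); no other remaining equation mentions X2.
Decompose op/2: n = n,  h(one,op(5,5),one) = h(one,Y1,one).
Delete trivial equation n = n.
Decompose h/3: one = one,  op(5,5) = Y1,  one = one.
Delete trivial equation one = one.
Bind Y1 := op(5,5); no other remaining equation mentions Y1. Substituting into the earlier binding gives X2 := op(one,op(5,5)).
Delete trivial equation one = one.
MGU = { X2 := op(one,op(5,5)), Y1 := op(5,5) }, so X2 := op(one,op(5,5)).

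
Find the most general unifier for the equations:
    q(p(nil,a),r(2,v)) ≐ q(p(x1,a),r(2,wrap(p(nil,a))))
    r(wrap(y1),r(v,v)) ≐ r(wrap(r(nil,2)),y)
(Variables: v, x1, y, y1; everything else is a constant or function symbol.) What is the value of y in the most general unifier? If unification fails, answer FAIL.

Decompose q/2: p(nil,a) ≐ p(x1,a),  r(2,v) ≐ r(2,wrap(p(nil,a))).
Decompose p/2: nil ≐ x1,  a ≐ a.
Bind x1 := nil; no other remaining equation mentions x1.
Delete trivial equation a ≐ a.
Decompose r/2: 2 ≐ 2,  v ≐ wrap(p(nil,a)).
Delete trivial equation 2 ≐ 2.
Bind v := wrap(p(nil,a)); substituting into the remaining equation gives: r(wrap(y1),r(wrap(p(nil,a)),wrap(p(nil,a)))) ≐ r(wrap(r(nil,2)),y).
Decompose r/2: wrap(y1) ≐ wrap(r(nil,2)),  r(wrap(p(nil,a)),wrap(p(nil,a))) ≐ y.
Decompose wrap/1: y1 ≐ r(nil,2).
Bind y1 := r(nil,2); no other remaining equation mentions y1.
Bind y := r(wrap(p(nil,a)),wrap(p(nil,a))).
MGU = { x1 ↦ nil, v ↦ wrap(p(nil,a)), y1 ↦ r(nil,2), y ↦ r(wrap(p(nil,a)),wrap(p(nil,a))) }, so y ↦ r(wrap(p(nil,a)),wrap(p(nil,a))).

r(wrap(p(nil,a)),wrap(p(nil,a)))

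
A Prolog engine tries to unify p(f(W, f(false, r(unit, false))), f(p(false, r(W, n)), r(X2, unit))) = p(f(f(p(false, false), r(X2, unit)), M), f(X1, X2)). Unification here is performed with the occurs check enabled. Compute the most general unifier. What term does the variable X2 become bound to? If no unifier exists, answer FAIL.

Decompose p/2: f(W, f(false, r(unit, false))) = f(f(p(false, false), r(X2, unit)), M),  f(p(false, r(W, n)), r(X2, unit)) = f(X1, X2).
Decompose f/2: W = f(p(false, false), r(X2, unit)),  f(false, r(unit, false)) = M.
Bind W := f(p(false, false), r(X2, unit)); substituting into the one remaining equation that mentions W gives: f(p(false, r(f(p(false, false), r(X2, unit)), n)), r(X2, unit)) = f(X1, X2).
Bind M := f(false, r(unit, false)); no other remaining equation mentions M.
Decompose f/2: p(false, r(f(p(false, false), r(X2, unit)), n)) = X1,  r(X2, unit) = X2.
Bind X1 := p(false, r(f(p(false, false), r(X2, unit)), n)); no other remaining equation mentions X1.
Occurs check fails: X2 occurs in r(X2, unit); the equation X2 = r(X2, unit) has no finite solution.

FAIL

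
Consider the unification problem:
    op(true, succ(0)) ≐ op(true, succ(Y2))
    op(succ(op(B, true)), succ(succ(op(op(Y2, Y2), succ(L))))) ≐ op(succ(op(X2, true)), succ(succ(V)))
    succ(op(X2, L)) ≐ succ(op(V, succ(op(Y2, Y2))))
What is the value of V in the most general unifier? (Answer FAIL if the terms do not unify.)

Decompose op/2: true ≐ true,  succ(0) ≐ succ(Y2).
Delete trivial equation true ≐ true.
Decompose succ/1: 0 ≐ Y2.
Bind Y2 := 0; substituting into the remaining equations gives: op(succ(op(B, true)), succ(succ(op(op(0, 0), succ(L))))) ≐ op(succ(op(X2, true)), succ(succ(V))),  succ(op(X2, L)) ≐ succ(op(V, succ(op(0, 0)))).
Decompose op/2: succ(op(B, true)) ≐ succ(op(X2, true)),  succ(succ(op(op(0, 0), succ(L)))) ≐ succ(succ(V)).
Decompose succ/1: op(B, true) ≐ op(X2, true).
Decompose op/2: B ≐ X2,  true ≐ true.
Bind B := X2; no other remaining equation mentions B.
Delete trivial equation true ≐ true.
Decompose succ/1: succ(op(op(0, 0), succ(L))) ≐ succ(V).
Decompose succ/1: op(op(0, 0), succ(L)) ≐ V.
Bind V := op(op(0, 0), succ(L)); substituting into the remaining equation gives: succ(op(X2, L)) ≐ succ(op(op(op(0, 0), succ(L)), succ(op(0, 0)))).
Decompose succ/1: op(X2, L) ≐ op(op(op(0, 0), succ(L)), succ(op(0, 0))).
Decompose op/2: X2 ≐ op(op(0, 0), succ(L)),  L ≐ succ(op(0, 0)).
Bind X2 := op(op(0, 0), succ(L)); no other remaining equation mentions X2. Substituting into the earlier binding gives B := op(op(0, 0), succ(L)).
Bind L := succ(op(0, 0)). Substituting into the earlier bindings gives B := op(op(0, 0), succ(succ(op(0, 0)))), V := op(op(0, 0), succ(succ(op(0, 0)))), X2 := op(op(0, 0), succ(succ(op(0, 0)))).
MGU = { Y2 ↦ 0, B ↦ op(op(0, 0), succ(succ(op(0, 0)))), V ↦ op(op(0, 0), succ(succ(op(0, 0)))), X2 ↦ op(op(0, 0), succ(succ(op(0, 0)))), L ↦ succ(op(0, 0)) }, so V ↦ op(op(0, 0), succ(succ(op(0, 0)))).

op(op(0, 0), succ(succ(op(0, 0))))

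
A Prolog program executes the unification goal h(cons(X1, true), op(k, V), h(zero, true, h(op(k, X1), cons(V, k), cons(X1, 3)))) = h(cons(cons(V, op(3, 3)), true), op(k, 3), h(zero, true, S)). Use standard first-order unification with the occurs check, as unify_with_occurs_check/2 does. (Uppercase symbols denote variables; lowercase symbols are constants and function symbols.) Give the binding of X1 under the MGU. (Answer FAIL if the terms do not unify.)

cons(3, op(3, 3))

Decompose h/3: cons(X1, true) = cons(cons(V, op(3, 3)), true),  op(k, V) = op(k, 3),  h(zero, true, h(op(k, X1), cons(V, k), cons(X1, 3))) = h(zero, true, S).
Decompose cons/2: X1 = cons(V, op(3, 3)),  true = true.
Bind X1 := cons(V, op(3, 3)); substituting into the one remaining equation that mentions X1 gives: h(zero, true, h(op(k, cons(V, op(3, 3))), cons(V, k), cons(cons(V, op(3, 3)), 3))) = h(zero, true, S).
Delete trivial equation true = true.
Decompose op/2: k = k,  V = 3.
Delete trivial equation k = k.
Bind V := 3; substituting into the remaining equation gives: h(zero, true, h(op(k, cons(3, op(3, 3))), cons(3, k), cons(cons(3, op(3, 3)), 3))) = h(zero, true, S). Substituting into the earlier binding gives X1 := cons(3, op(3, 3)).
Decompose h/3: zero = zero,  true = true,  h(op(k, cons(3, op(3, 3))), cons(3, k), cons(cons(3, op(3, 3)), 3)) = S.
Delete trivial equation zero = zero.
Delete trivial equation true = true.
Bind S := h(op(k, cons(3, op(3, 3))), cons(3, k), cons(cons(3, op(3, 3)), 3)).
MGU = { X1 = cons(3, op(3, 3)), V = 3, S = h(op(k, cons(3, op(3, 3))), cons(3, k), cons(cons(3, op(3, 3)), 3)) }, so X1 = cons(3, op(3, 3)).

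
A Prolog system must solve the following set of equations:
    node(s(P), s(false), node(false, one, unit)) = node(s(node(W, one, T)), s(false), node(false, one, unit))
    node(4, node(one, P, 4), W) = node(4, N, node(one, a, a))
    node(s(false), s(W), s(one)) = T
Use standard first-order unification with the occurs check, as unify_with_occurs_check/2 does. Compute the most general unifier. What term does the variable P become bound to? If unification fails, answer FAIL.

Decompose node/3: s(P) = s(node(W, one, T)),  s(false) = s(false),  node(false, one, unit) = node(false, one, unit).
Decompose s/1: P = node(W, one, T).
Bind P := node(W, one, T); substituting into the one remaining equation that mentions P gives: node(4, node(one, node(W, one, T), 4), W) = node(4, N, node(one, a, a)).
Delete trivial equation s(false) = s(false).
Delete trivial equation node(false, one, unit) = node(false, one, unit).
Decompose node/3: 4 = 4,  node(one, node(W, one, T), 4) = N,  W = node(one, a, a).
Delete trivial equation 4 = 4.
Bind N := node(one, node(W, one, T), 4); no other remaining equation mentions N.
Bind W := node(one, a, a); substituting into the remaining equation gives: node(s(false), s(node(one, a, a)), s(one)) = T. Substituting into the earlier bindings gives P := node(node(one, a, a), one, T), N := node(one, node(node(one, a, a), one, T), 4).
Bind T := node(s(false), s(node(one, a, a)), s(one)). Substituting into the earlier bindings gives P := node(node(one, a, a), one, node(s(false), s(node(one, a, a)), s(one))), N := node(one, node(node(one, a, a), one, node(s(false), s(node(one, a, a)), s(one))), 4).
MGU = { P -> node(node(one, a, a), one, node(s(false), s(node(one, a, a)), s(one))), N -> node(one, node(node(one, a, a), one, node(s(false), s(node(one, a, a)), s(one))), 4), W -> node(one, a, a), T -> node(s(false), s(node(one, a, a)), s(one)) }, so P -> node(node(one, a, a), one, node(s(false), s(node(one, a, a)), s(one))).

node(node(one, a, a), one, node(s(false), s(node(one, a, a)), s(one)))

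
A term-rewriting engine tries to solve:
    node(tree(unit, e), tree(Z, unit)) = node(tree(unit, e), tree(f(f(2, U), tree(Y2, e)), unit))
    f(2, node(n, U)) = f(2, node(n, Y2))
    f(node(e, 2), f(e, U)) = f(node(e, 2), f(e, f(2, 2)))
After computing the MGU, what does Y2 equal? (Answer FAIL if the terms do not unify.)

Decompose node/2: tree(unit, e) = tree(unit, e),  tree(Z, unit) = tree(f(f(2, U), tree(Y2, e)), unit).
Delete trivial equation tree(unit, e) = tree(unit, e).
Decompose tree/2: Z = f(f(2, U), tree(Y2, e)),  unit = unit.
Bind Z := f(f(2, U), tree(Y2, e)); no other remaining equation mentions Z.
Delete trivial equation unit = unit.
Decompose f/2: 2 = 2,  node(n, U) = node(n, Y2).
Delete trivial equation 2 = 2.
Decompose node/2: n = n,  U = Y2.
Delete trivial equation n = n.
Bind U := Y2; substituting into the remaining equation gives: f(node(e, 2), f(e, Y2)) = f(node(e, 2), f(e, f(2, 2))). Substituting into the earlier binding gives Z := f(f(2, Y2), tree(Y2, e)).
Decompose f/2: node(e, 2) = node(e, 2),  f(e, Y2) = f(e, f(2, 2)).
Delete trivial equation node(e, 2) = node(e, 2).
Decompose f/2: e = e,  Y2 = f(2, 2).
Delete trivial equation e = e.
Bind Y2 := f(2, 2). Substituting into the earlier bindings gives Z := f(f(2, f(2, 2)), tree(f(2, 2), e)), U := f(2, 2).
MGU = { Z -> f(f(2, f(2, 2)), tree(f(2, 2), e)), U -> f(2, 2), Y2 -> f(2, 2) }, so Y2 -> f(2, 2).

f(2, 2)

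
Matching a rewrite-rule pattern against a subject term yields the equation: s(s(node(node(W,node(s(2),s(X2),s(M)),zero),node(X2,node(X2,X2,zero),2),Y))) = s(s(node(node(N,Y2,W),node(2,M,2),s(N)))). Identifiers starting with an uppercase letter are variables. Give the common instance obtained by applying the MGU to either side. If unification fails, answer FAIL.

s(s(node(node(zero,node(s(2),s(2),s(node(2,2,zero))),zero),node(2,node(2,2,zero),2),s(zero))))

Decompose s/1: s(node(node(W,node(s(2),s(X2),s(M)),zero),node(X2,node(X2,X2,zero),2),Y)) = s(node(node(N,Y2,W),node(2,M,2),s(N))).
Decompose s/1: node(node(W,node(s(2),s(X2),s(M)),zero),node(X2,node(X2,X2,zero),2),Y) = node(node(N,Y2,W),node(2,M,2),s(N)).
Decompose node/3: node(W,node(s(2),s(X2),s(M)),zero) = node(N,Y2,W),  node(X2,node(X2,X2,zero),2) = node(2,M,2),  Y = s(N).
Decompose node/3: W = N,  node(s(2),s(X2),s(M)) = Y2,  zero = W.
Bind W := N; substituting into the one remaining equation that mentions W gives: zero = N.
Bind Y2 := node(s(2),s(X2),s(M)); no other remaining equation mentions Y2.
Bind N := zero; substituting into the one remaining equation that mentions N gives: Y = s(zero). Substituting into the earlier binding gives W := zero.
Decompose node/3: X2 = 2,  node(X2,X2,zero) = M,  2 = 2.
Bind X2 := 2; substituting into the one remaining equation that mentions X2 gives: node(2,2,zero) = M. Substituting into the earlier binding gives Y2 := node(s(2),s(2),s(M)).
Bind M := node(2,2,zero); no other remaining equation mentions M. Substituting into the earlier binding gives Y2 := node(s(2),s(2),s(node(2,2,zero))).
Delete trivial equation 2 = 2.
Bind Y := s(zero).
Applying the MGU to either side gives s(s(node(node(zero,node(s(2),s(2),s(node(2,2,zero))),zero),node(2,node(2,2,zero),2),s(zero)))).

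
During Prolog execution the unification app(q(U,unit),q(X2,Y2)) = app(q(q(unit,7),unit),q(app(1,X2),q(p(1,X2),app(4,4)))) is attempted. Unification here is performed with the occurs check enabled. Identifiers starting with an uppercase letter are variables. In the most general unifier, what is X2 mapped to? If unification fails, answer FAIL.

Decompose app/2: q(U,unit) = q(q(unit,7),unit),  q(X2,Y2) = q(app(1,X2),q(p(1,X2),app(4,4))).
Decompose q/2: U = q(unit,7),  unit = unit.
Bind U := q(unit,7); no other remaining equation mentions U.
Delete trivial equation unit = unit.
Decompose q/2: X2 = app(1,X2),  Y2 = q(p(1,X2),app(4,4)).
Occurs check fails: X2 occurs in app(1,X2); the equation X2 = app(1,X2) has no finite solution.

FAIL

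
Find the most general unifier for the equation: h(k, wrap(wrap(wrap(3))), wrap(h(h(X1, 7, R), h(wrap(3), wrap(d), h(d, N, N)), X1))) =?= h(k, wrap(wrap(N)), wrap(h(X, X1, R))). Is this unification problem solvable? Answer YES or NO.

Decompose h/3: k =?= k,  wrap(wrap(wrap(3))) =?= wrap(wrap(N)),  wrap(h(h(X1, 7, R), h(wrap(3), wrap(d), h(d, N, N)), X1)) =?= wrap(h(X, X1, R)).
Delete trivial equation k =?= k.
Decompose wrap/1: wrap(wrap(3)) =?= wrap(N).
Decompose wrap/1: wrap(3) =?= N.
Bind N := wrap(3); substituting into the remaining equation gives: wrap(h(h(X1, 7, R), h(wrap(3), wrap(d), h(d, wrap(3), wrap(3))), X1)) =?= wrap(h(X, X1, R)).
Decompose wrap/1: h(h(X1, 7, R), h(wrap(3), wrap(d), h(d, wrap(3), wrap(3))), X1) =?= h(X, X1, R).
Decompose h/3: h(X1, 7, R) =?= X,  h(wrap(3), wrap(d), h(d, wrap(3), wrap(3))) =?= X1,  X1 =?= R.
Bind X := h(X1, 7, R); no other remaining equation mentions X.
Bind X1 := h(wrap(3), wrap(d), h(d, wrap(3), wrap(3))); substituting into the remaining equation gives: h(wrap(3), wrap(d), h(d, wrap(3), wrap(3))) =?= R. Substituting into the earlier binding gives X := h(h(wrap(3), wrap(d), h(d, wrap(3), wrap(3))), 7, R).
Bind R := h(wrap(3), wrap(d), h(d, wrap(3), wrap(3))). Substituting into the earlier binding gives X := h(h(wrap(3), wrap(d), h(d, wrap(3), wrap(3))), 7, h(wrap(3), wrap(d), h(d, wrap(3), wrap(3)))).
No equations remain and no clash or occurs-check failure arose, so a unifier exists.

YES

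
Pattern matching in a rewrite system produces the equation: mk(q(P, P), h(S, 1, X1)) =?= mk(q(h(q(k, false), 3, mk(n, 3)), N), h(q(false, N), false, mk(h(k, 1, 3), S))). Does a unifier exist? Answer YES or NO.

Decompose mk/2: q(P, P) =?= q(h(q(k, false), 3, mk(n, 3)), N),  h(S, 1, X1) =?= h(q(false, N), false, mk(h(k, 1, 3), S)).
Decompose q/2: P =?= h(q(k, false), 3, mk(n, 3)),  P =?= N.
Bind P := h(q(k, false), 3, mk(n, 3)); substituting into the one remaining equation that mentions P gives: h(q(k, false), 3, mk(n, 3)) =?= N.
Bind N := h(q(k, false), 3, mk(n, 3)); substituting into the remaining equation gives: h(S, 1, X1) =?= h(q(false, h(q(k, false), 3, mk(n, 3))), false, mk(h(k, 1, 3), S)).
Decompose h/3: S =?= q(false, h(q(k, false), 3, mk(n, 3))),  1 =?= false,  X1 =?= mk(h(k, 1, 3), S).
Bind S := q(false, h(q(k, false), 3, mk(n, 3))); substituting into the one remaining equation that mentions S gives: X1 =?= mk(h(k, 1, 3), q(false, h(q(k, false), 3, mk(n, 3)))).
Clash: constants 1 and false differ; no unifier exists.

NO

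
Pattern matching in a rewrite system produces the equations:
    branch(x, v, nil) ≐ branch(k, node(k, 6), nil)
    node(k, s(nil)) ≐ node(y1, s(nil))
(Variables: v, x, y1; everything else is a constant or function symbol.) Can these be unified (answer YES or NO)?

Decompose branch/3: x ≐ k,  v ≐ node(k, 6),  nil ≐ nil.
Bind x := k; no other remaining equation mentions x.
Bind v := node(k, 6); no other remaining equation mentions v.
Delete trivial equation nil ≐ nil.
Decompose node/2: k ≐ y1,  s(nil) ≐ s(nil).
Bind y1 := k; no other remaining equation mentions y1.
Delete trivial equation s(nil) ≐ s(nil).
No equations remain and no clash or occurs-check failure arose, so a unifier exists.

YES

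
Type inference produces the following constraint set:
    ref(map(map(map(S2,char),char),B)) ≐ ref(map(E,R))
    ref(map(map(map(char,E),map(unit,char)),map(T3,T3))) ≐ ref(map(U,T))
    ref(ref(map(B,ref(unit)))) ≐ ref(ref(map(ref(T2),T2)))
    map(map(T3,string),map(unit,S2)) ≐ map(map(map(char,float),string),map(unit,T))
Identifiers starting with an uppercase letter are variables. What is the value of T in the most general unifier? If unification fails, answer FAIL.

Decompose ref/1: map(map(map(S2,char),char),B) ≐ map(E,R).
Decompose map/2: map(map(S2,char),char) ≐ E,  B ≐ R.
Bind E := map(map(S2,char),char); substituting into the one remaining equation that mentions E gives: ref(map(map(map(char,map(map(S2,char),char)),map(unit,char)),map(T3,T3))) ≐ ref(map(U,T)).
Bind B := R; substituting into the one remaining equation that mentions B gives: ref(ref(map(R,ref(unit)))) ≐ ref(ref(map(ref(T2),T2))).
Decompose ref/1: map(map(map(char,map(map(S2,char),char)),map(unit,char)),map(T3,T3)) ≐ map(U,T).
Decompose map/2: map(map(char,map(map(S2,char),char)),map(unit,char)) ≐ U,  map(T3,T3) ≐ T.
Bind U := map(map(char,map(map(S2,char),char)),map(unit,char)); no other remaining equation mentions U.
Bind T := map(T3,T3); substituting into the one remaining equation that mentions T gives: map(map(T3,string),map(unit,S2)) ≐ map(map(map(char,float),string),map(unit,map(T3,T3))).
Decompose ref/1: ref(map(R,ref(unit))) ≐ ref(map(ref(T2),T2)).
Decompose ref/1: map(R,ref(unit)) ≐ map(ref(T2),T2).
Decompose map/2: R ≐ ref(T2),  ref(unit) ≐ T2.
Bind R := ref(T2); no other remaining equation mentions R. Substituting into the earlier binding gives B := ref(T2).
Bind T2 := ref(unit); no other remaining equation mentions T2. Substituting into the earlier bindings gives B := ref(ref(unit)), R := ref(ref(unit)).
Decompose map/2: map(T3,string) ≐ map(map(char,float),string),  map(unit,S2) ≐ map(unit,map(T3,T3)).
Decompose map/2: T3 ≐ map(char,float),  string ≐ string.
Bind T3 := map(char,float); substituting into the one remaining equation that mentions T3 gives: map(unit,S2) ≐ map(unit,map(map(char,float),map(char,float))). Substituting into the earlier binding gives T := map(map(char,float),map(char,float)).
Delete trivial equation string ≐ string.
Decompose map/2: unit ≐ unit,  S2 ≐ map(map(char,float),map(char,float)).
Delete trivial equation unit ≐ unit.
Bind S2 := map(map(char,float),map(char,float)). Substituting into the earlier bindings gives E := map(map(map(map(char,float),map(char,float)),char),char), U := map(map(char,map(map(map(map(char,float),map(char,float)),char),char)),map(unit,char)).
MGU = { E := map(map(map(map(char,float),map(char,float)),char),char), B := ref(ref(unit)), U := map(map(char,map(map(map(map(char,float),map(char,float)),char),char)),map(unit,char)), T := map(map(char,float),map(char,float)), R := ref(ref(unit)), T2 := ref(unit), T3 := map(char,float), S2 := map(map(char,float),map(char,float)) }, so T := map(map(char,float),map(char,float)).

map(map(char,float),map(char,float))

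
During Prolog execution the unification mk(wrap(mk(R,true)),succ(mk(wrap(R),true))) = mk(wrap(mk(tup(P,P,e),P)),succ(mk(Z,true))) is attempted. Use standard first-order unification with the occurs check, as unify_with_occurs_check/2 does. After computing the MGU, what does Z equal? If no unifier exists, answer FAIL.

wrap(tup(true,true,e))

Decompose mk/2: wrap(mk(R,true)) = wrap(mk(tup(P,P,e),P)),  succ(mk(wrap(R),true)) = succ(mk(Z,true)).
Decompose wrap/1: mk(R,true) = mk(tup(P,P,e),P).
Decompose mk/2: R = tup(P,P,e),  true = P.
Bind R := tup(P,P,e); substituting into the one remaining equation that mentions R gives: succ(mk(wrap(tup(P,P,e)),true)) = succ(mk(Z,true)).
Bind P := true; substituting into the remaining equation gives: succ(mk(wrap(tup(true,true,e)),true)) = succ(mk(Z,true)). Substituting into the earlier binding gives R := tup(true,true,e).
Decompose succ/1: mk(wrap(tup(true,true,e)),true) = mk(Z,true).
Decompose mk/2: wrap(tup(true,true,e)) = Z,  true = true.
Bind Z := wrap(tup(true,true,e)); no other remaining equation mentions Z.
Delete trivial equation true = true.
MGU = { R -> tup(true,true,e), P -> true, Z -> wrap(tup(true,true,e)) }, so Z -> wrap(tup(true,true,e)).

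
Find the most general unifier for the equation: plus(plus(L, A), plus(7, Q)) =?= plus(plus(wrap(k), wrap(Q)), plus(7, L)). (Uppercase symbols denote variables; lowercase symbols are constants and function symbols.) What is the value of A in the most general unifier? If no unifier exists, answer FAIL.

Decompose plus/2: plus(L, A) =?= plus(wrap(k), wrap(Q)),  plus(7, Q) =?= plus(7, L).
Decompose plus/2: L =?= wrap(k),  A =?= wrap(Q).
Bind L := wrap(k); substituting into the one remaining equation that mentions L gives: plus(7, Q) =?= plus(7, wrap(k)).
Bind A := wrap(Q); no other remaining equation mentions A.
Decompose plus/2: 7 =?= 7,  Q =?= wrap(k).
Delete trivial equation 7 =?= 7.
Bind Q := wrap(k). Substituting into the earlier binding gives A := wrap(wrap(k)).
MGU = { L -> wrap(k), A -> wrap(wrap(k)), Q -> wrap(k) }, so A -> wrap(wrap(k)).

wrap(wrap(k))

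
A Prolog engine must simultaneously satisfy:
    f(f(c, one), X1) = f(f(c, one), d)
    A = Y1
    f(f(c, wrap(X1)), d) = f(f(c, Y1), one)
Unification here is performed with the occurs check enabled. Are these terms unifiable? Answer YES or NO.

NO

Decompose f/2: f(c, one) = f(c, one),  X1 = d.
Delete trivial equation f(c, one) = f(c, one).
Bind X1 := d; substituting into the one remaining equation that mentions X1 gives: f(f(c, wrap(d)), d) = f(f(c, Y1), one).
Bind A := Y1; no other remaining equation mentions A.
Decompose f/2: f(c, wrap(d)) = f(c, Y1),  d = one.
Decompose f/2: c = c,  wrap(d) = Y1.
Delete trivial equation c = c.
Bind Y1 := wrap(d); no other remaining equation mentions Y1. Substituting into the earlier binding gives A := wrap(d).
Clash: constants d and one differ; no unifier exists.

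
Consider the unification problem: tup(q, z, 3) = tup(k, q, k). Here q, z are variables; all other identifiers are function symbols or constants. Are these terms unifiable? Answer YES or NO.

NO

Decompose tup/3: q = k,  z = q,  3 = k.
Bind q := k; substituting into the one remaining equation that mentions q gives: z = k.
Bind z := k; no other remaining equation mentions z.
Clash: constants 3 and k differ; no unifier exists.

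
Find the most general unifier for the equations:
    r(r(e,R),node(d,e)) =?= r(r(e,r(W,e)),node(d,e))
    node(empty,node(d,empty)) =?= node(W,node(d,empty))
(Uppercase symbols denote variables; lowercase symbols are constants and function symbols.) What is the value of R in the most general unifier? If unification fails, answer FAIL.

r(empty,e)

Decompose r/2: r(e,R) =?= r(e,r(W,e)),  node(d,e) =?= node(d,e).
Decompose r/2: e =?= e,  R =?= r(W,e).
Delete trivial equation e =?= e.
Bind R := r(W,e); no other remaining equation mentions R.
Delete trivial equation node(d,e) =?= node(d,e).
Decompose node/2: empty =?= W,  node(d,empty) =?= node(d,empty).
Bind W := empty; no other remaining equation mentions W. Substituting into the earlier binding gives R := r(empty,e).
Delete trivial equation node(d,empty) =?= node(d,empty).
MGU = { R -> r(empty,e), W -> empty }, so R -> r(empty,e).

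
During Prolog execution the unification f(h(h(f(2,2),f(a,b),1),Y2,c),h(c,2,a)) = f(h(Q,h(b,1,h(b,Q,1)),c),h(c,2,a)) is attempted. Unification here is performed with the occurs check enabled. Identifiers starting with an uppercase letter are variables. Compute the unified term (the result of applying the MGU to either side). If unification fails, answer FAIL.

Decompose f/2: h(h(f(2,2),f(a,b),1),Y2,c) = h(Q,h(b,1,h(b,Q,1)),c),  h(c,2,a) = h(c,2,a).
Decompose h/3: h(f(2,2),f(a,b),1) = Q,  Y2 = h(b,1,h(b,Q,1)),  c = c.
Bind Q := h(f(2,2),f(a,b),1); substituting into the one remaining equation that mentions Q gives: Y2 = h(b,1,h(b,h(f(2,2),f(a,b),1),1)).
Bind Y2 := h(b,1,h(b,h(f(2,2),f(a,b),1),1)); no other remaining equation mentions Y2.
Delete trivial equation c = c.
Delete trivial equation h(c,2,a) = h(c,2,a).
Applying the MGU to either side gives f(h(h(f(2,2),f(a,b),1),h(b,1,h(b,h(f(2,2),f(a,b),1),1)),c),h(c,2,a)).

f(h(h(f(2,2),f(a,b),1),h(b,1,h(b,h(f(2,2),f(a,b),1),1)),c),h(c,2,a))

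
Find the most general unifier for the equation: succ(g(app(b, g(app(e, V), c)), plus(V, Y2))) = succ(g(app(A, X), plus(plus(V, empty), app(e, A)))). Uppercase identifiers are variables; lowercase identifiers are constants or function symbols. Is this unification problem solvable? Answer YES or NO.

Decompose succ/1: g(app(b, g(app(e, V), c)), plus(V, Y2)) = g(app(A, X), plus(plus(V, empty), app(e, A))).
Decompose g/2: app(b, g(app(e, V), c)) = app(A, X),  plus(V, Y2) = plus(plus(V, empty), app(e, A)).
Decompose app/2: b = A,  g(app(e, V), c) = X.
Bind A := b; substituting into the one remaining equation that mentions A gives: plus(V, Y2) = plus(plus(V, empty), app(e, b)).
Bind X := g(app(e, V), c); no other remaining equation mentions X.
Decompose plus/2: V = plus(V, empty),  Y2 = app(e, b).
Occurs check fails: V occurs in plus(V, empty); the equation V = plus(V, empty) has no finite solution.

NO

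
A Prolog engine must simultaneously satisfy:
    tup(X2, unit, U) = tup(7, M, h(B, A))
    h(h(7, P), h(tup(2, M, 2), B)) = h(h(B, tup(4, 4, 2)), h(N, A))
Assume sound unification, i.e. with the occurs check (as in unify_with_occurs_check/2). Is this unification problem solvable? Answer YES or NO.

YES

Decompose tup/3: X2 = 7,  unit = M,  U = h(B, A).
Bind X2 := 7; no other remaining equation mentions X2.
Bind M := unit; substituting into the one remaining equation that mentions M gives: h(h(7, P), h(tup(2, unit, 2), B)) = h(h(B, tup(4, 4, 2)), h(N, A)).
Bind U := h(B, A); no other remaining equation mentions U.
Decompose h/2: h(7, P) = h(B, tup(4, 4, 2)),  h(tup(2, unit, 2), B) = h(N, A).
Decompose h/2: 7 = B,  P = tup(4, 4, 2).
Bind B := 7; substituting into the one remaining equation that mentions B gives: h(tup(2, unit, 2), 7) = h(N, A). Substituting into the earlier binding gives U := h(7, A).
Bind P := tup(4, 4, 2); no other remaining equation mentions P.
Decompose h/2: tup(2, unit, 2) = N,  7 = A.
Bind N := tup(2, unit, 2); no other remaining equation mentions N.
Bind A := 7. Substituting into the earlier binding gives U := h(7, 7).
No equations remain and no clash or occurs-check failure arose, so a unifier exists.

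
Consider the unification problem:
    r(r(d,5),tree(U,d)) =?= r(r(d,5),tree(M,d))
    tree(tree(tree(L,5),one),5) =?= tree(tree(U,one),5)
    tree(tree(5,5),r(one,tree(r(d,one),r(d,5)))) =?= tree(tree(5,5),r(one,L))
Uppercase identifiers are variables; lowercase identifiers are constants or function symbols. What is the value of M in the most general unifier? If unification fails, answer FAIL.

Decompose r/2: r(d,5) =?= r(d,5),  tree(U,d) =?= tree(M,d).
Delete trivial equation r(d,5) =?= r(d,5).
Decompose tree/2: U =?= M,  d =?= d.
Bind U := M; substituting into the one remaining equation that mentions U gives: tree(tree(tree(L,5),one),5) =?= tree(tree(M,one),5).
Delete trivial equation d =?= d.
Decompose tree/2: tree(tree(L,5),one) =?= tree(M,one),  5 =?= 5.
Decompose tree/2: tree(L,5) =?= M,  one =?= one.
Bind M := tree(L,5); no other remaining equation mentions M. Substituting into the earlier binding gives U := tree(L,5).
Delete trivial equation one =?= one.
Delete trivial equation 5 =?= 5.
Decompose tree/2: tree(5,5) =?= tree(5,5),  r(one,tree(r(d,one),r(d,5))) =?= r(one,L).
Delete trivial equation tree(5,5) =?= tree(5,5).
Decompose r/2: one =?= one,  tree(r(d,one),r(d,5)) =?= L.
Delete trivial equation one =?= one.
Bind L := tree(r(d,one),r(d,5)). Substituting into the earlier bindings gives U := tree(tree(r(d,one),r(d,5)),5), M := tree(tree(r(d,one),r(d,5)),5).
MGU = { U ↦ tree(tree(r(d,one),r(d,5)),5), M ↦ tree(tree(r(d,one),r(d,5)),5), L ↦ tree(r(d,one),r(d,5)) }, so M ↦ tree(tree(r(d,one),r(d,5)),5).

tree(tree(r(d,one),r(d,5)),5)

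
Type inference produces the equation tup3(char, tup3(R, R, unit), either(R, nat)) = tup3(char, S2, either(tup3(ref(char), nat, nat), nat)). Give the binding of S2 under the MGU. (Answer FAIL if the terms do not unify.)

Decompose tup3/3: char = char,  tup3(R, R, unit) = S2,  either(R, nat) = either(tup3(ref(char), nat, nat), nat).
Delete trivial equation char = char.
Bind S2 := tup3(R, R, unit); no other remaining equation mentions S2.
Decompose either/2: R = tup3(ref(char), nat, nat),  nat = nat.
Bind R := tup3(ref(char), nat, nat); no other remaining equation mentions R. Substituting into the earlier binding gives S2 := tup3(tup3(ref(char), nat, nat), tup3(ref(char), nat, nat), unit).
Delete trivial equation nat = nat.
MGU = { S2 := tup3(tup3(ref(char), nat, nat), tup3(ref(char), nat, nat), unit), R := tup3(ref(char), nat, nat) }, so S2 := tup3(tup3(ref(char), nat, nat), tup3(ref(char), nat, nat), unit).

tup3(tup3(ref(char), nat, nat), tup3(ref(char), nat, nat), unit)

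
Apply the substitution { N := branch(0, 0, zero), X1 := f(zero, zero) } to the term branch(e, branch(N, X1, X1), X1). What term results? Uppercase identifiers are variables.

Replace each occurrence of N with branch(0, 0, zero).
Replace each occurrence of X1 with f(zero, zero).
Result: branch(e, branch(branch(0, 0, zero), f(zero, zero), f(zero, zero)), f(zero, zero)).

branch(e, branch(branch(0, 0, zero), f(zero, zero), f(zero, zero)), f(zero, zero))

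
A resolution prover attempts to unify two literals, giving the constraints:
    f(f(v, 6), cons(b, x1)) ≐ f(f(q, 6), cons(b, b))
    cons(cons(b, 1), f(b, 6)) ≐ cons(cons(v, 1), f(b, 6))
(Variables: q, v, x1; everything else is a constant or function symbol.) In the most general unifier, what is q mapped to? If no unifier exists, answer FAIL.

Decompose f/2: f(v, 6) ≐ f(q, 6),  cons(b, x1) ≐ cons(b, b).
Decompose f/2: v ≐ q,  6 ≐ 6.
Bind v := q; substituting into the one remaining equation that mentions v gives: cons(cons(b, 1), f(b, 6)) ≐ cons(cons(q, 1), f(b, 6)).
Delete trivial equation 6 ≐ 6.
Decompose cons/2: b ≐ b,  x1 ≐ b.
Delete trivial equation b ≐ b.
Bind x1 := b; no other remaining equation mentions x1.
Decompose cons/2: cons(b, 1) ≐ cons(q, 1),  f(b, 6) ≐ f(b, 6).
Decompose cons/2: b ≐ q,  1 ≐ 1.
Bind q := b; no other remaining equation mentions q. Substituting into the earlier binding gives v := b.
Delete trivial equation 1 ≐ 1.
Delete trivial equation f(b, 6) ≐ f(b, 6).
MGU = { v ↦ b, x1 ↦ b, q ↦ b }, so q ↦ b.

b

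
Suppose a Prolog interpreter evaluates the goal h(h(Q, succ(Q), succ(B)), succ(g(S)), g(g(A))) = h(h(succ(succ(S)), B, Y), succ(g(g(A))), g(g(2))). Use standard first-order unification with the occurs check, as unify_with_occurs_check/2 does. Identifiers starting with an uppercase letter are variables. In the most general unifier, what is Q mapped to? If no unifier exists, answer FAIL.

succ(succ(g(2)))

Decompose h/3: h(Q, succ(Q), succ(B)) = h(succ(succ(S)), B, Y),  succ(g(S)) = succ(g(g(A))),  g(g(A)) = g(g(2)).
Decompose h/3: Q = succ(succ(S)),  succ(Q) = B,  succ(B) = Y.
Bind Q := succ(succ(S)); substituting into the one remaining equation that mentions Q gives: succ(succ(succ(S))) = B.
Bind B := succ(succ(succ(S))); substituting into the one remaining equation that mentions B gives: succ(succ(succ(succ(S)))) = Y.
Bind Y := succ(succ(succ(succ(S)))); no other remaining equation mentions Y.
Decompose succ/1: g(S) = g(g(A)).
Decompose g/1: S = g(A).
Bind S := g(A); no other remaining equation mentions S. Substituting into the earlier bindings gives Q := succ(succ(g(A))), B := succ(succ(succ(g(A)))), Y := succ(succ(succ(succ(g(A))))).
Decompose g/1: g(A) = g(2).
Decompose g/1: A = 2.
Bind A := 2. Substituting into the earlier bindings gives Q := succ(succ(g(2))), B := succ(succ(succ(g(2)))), Y := succ(succ(succ(succ(g(2))))), S := g(2).
MGU = { Q ↦ succ(succ(g(2))), B ↦ succ(succ(succ(g(2)))), Y ↦ succ(succ(succ(succ(g(2))))), S ↦ g(2), A ↦ 2 }, so Q ↦ succ(succ(g(2))).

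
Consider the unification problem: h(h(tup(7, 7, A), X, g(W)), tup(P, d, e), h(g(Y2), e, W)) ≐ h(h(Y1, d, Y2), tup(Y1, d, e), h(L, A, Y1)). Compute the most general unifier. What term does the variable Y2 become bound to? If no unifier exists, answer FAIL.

Decompose h/3: h(tup(7, 7, A), X, g(W)) ≐ h(Y1, d, Y2),  tup(P, d, e) ≐ tup(Y1, d, e),  h(g(Y2), e, W) ≐ h(L, A, Y1).
Decompose h/3: tup(7, 7, A) ≐ Y1,  X ≐ d,  g(W) ≐ Y2.
Bind Y1 := tup(7, 7, A); substituting into the 2 remaining equations that mention Y1 gives: tup(P, d, e) ≐ tup(tup(7, 7, A), d, e),  h(g(Y2), e, W) ≐ h(L, A, tup(7, 7, A)).
Bind X := d; no other remaining equation mentions X.
Bind Y2 := g(W); substituting into the one remaining equation that mentions Y2 gives: h(g(g(W)), e, W) ≐ h(L, A, tup(7, 7, A)).
Decompose tup/3: P ≐ tup(7, 7, A),  d ≐ d,  e ≐ e.
Bind P := tup(7, 7, A); no other remaining equation mentions P.
Delete trivial equation d ≐ d.
Delete trivial equation e ≐ e.
Decompose h/3: g(g(W)) ≐ L,  e ≐ A,  W ≐ tup(7, 7, A).
Bind L := g(g(W)); no other remaining equation mentions L.
Bind A := e; substituting into the remaining equation gives: W ≐ tup(7, 7, e). Substituting into the earlier bindings gives Y1 := tup(7, 7, e), P := tup(7, 7, e).
Bind W := tup(7, 7, e). Substituting into the earlier bindings gives Y2 := g(tup(7, 7, e)), L := g(g(tup(7, 7, e))).
MGU = { Y1 -> tup(7, 7, e), X -> d, Y2 -> g(tup(7, 7, e)), P -> tup(7, 7, e), L -> g(g(tup(7, 7, e))), A -> e, W -> tup(7, 7, e) }, so Y2 -> g(tup(7, 7, e)).

g(tup(7, 7, e))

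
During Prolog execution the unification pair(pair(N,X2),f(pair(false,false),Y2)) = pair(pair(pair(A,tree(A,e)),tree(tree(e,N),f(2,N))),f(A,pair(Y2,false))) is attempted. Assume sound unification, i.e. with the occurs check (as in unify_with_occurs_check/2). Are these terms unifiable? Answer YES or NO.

Decompose pair/2: pair(N,X2) = pair(pair(A,tree(A,e)),tree(tree(e,N),f(2,N))),  f(pair(false,false),Y2) = f(A,pair(Y2,false)).
Decompose pair/2: N = pair(A,tree(A,e)),  X2 = tree(tree(e,N),f(2,N)).
Bind N := pair(A,tree(A,e)); substituting into the one remaining equation that mentions N gives: X2 = tree(tree(e,pair(A,tree(A,e))),f(2,pair(A,tree(A,e)))).
Bind X2 := tree(tree(e,pair(A,tree(A,e))),f(2,pair(A,tree(A,e)))); no other remaining equation mentions X2.
Decompose f/2: pair(false,false) = A,  Y2 = pair(Y2,false).
Bind A := pair(false,false); no other remaining equation mentions A. Substituting into the earlier bindings gives N := pair(pair(false,false),tree(pair(false,false),e)), X2 := tree(tree(e,pair(pair(false,false),tree(pair(false,false),e))),f(2,pair(pair(false,false),tree(pair(false,false),e)))).
Occurs check fails: Y2 occurs in pair(Y2,false); the equation Y2 = pair(Y2,false) has no finite solution.

NO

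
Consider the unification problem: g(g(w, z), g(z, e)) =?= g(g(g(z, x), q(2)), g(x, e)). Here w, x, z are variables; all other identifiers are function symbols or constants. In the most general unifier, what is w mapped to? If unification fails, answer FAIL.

Decompose g/2: g(w, z) =?= g(g(z, x), q(2)),  g(z, e) =?= g(x, e).
Decompose g/2: w =?= g(z, x),  z =?= q(2).
Bind w := g(z, x); no other remaining equation mentions w.
Bind z := q(2); substituting into the remaining equation gives: g(q(2), e) =?= g(x, e). Substituting into the earlier binding gives w := g(q(2), x).
Decompose g/2: q(2) =?= x,  e =?= e.
Bind x := q(2); no other remaining equation mentions x. Substituting into the earlier binding gives w := g(q(2), q(2)).
Delete trivial equation e =?= e.
MGU = { w ↦ g(q(2), q(2)), z ↦ q(2), x ↦ q(2) }, so w ↦ g(q(2), q(2)).

g(q(2), q(2))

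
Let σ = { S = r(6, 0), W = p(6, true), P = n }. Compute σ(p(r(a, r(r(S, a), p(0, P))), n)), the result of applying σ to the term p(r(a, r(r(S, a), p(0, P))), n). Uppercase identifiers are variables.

Replace each occurrence of S with r(6, 0).
Replace each occurrence of P with n.
Result: p(r(a, r(r(r(6, 0), a), p(0, n))), n).

p(r(a, r(r(r(6, 0), a), p(0, n))), n)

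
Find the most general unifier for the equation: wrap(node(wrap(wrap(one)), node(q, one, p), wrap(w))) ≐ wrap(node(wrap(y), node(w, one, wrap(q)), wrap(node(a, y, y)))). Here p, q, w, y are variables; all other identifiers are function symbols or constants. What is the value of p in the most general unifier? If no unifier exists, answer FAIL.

wrap(node(a, wrap(one), wrap(one)))

Decompose wrap/1: node(wrap(wrap(one)), node(q, one, p), wrap(w)) ≐ node(wrap(y), node(w, one, wrap(q)), wrap(node(a, y, y))).
Decompose node/3: wrap(wrap(one)) ≐ wrap(y),  node(q, one, p) ≐ node(w, one, wrap(q)),  wrap(w) ≐ wrap(node(a, y, y)).
Decompose wrap/1: wrap(one) ≐ y.
Bind y := wrap(one); substituting into the one remaining equation that mentions y gives: wrap(w) ≐ wrap(node(a, wrap(one), wrap(one))).
Decompose node/3: q ≐ w,  one ≐ one,  p ≐ wrap(q).
Bind q := w; substituting into the one remaining equation that mentions q gives: p ≐ wrap(w).
Delete trivial equation one ≐ one.
Bind p := wrap(w); no other remaining equation mentions p.
Decompose wrap/1: w ≐ node(a, wrap(one), wrap(one)).
Bind w := node(a, wrap(one), wrap(one)). Substituting into the earlier bindings gives q := node(a, wrap(one), wrap(one)), p := wrap(node(a, wrap(one), wrap(one))).
MGU = { y -> wrap(one), q -> node(a, wrap(one), wrap(one)), p -> wrap(node(a, wrap(one), wrap(one))), w -> node(a, wrap(one), wrap(one)) }, so p -> wrap(node(a, wrap(one), wrap(one))).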